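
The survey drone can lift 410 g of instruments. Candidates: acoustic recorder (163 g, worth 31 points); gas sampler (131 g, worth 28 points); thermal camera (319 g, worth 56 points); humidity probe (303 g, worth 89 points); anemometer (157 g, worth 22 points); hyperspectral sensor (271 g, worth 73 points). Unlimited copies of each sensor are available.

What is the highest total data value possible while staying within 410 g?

101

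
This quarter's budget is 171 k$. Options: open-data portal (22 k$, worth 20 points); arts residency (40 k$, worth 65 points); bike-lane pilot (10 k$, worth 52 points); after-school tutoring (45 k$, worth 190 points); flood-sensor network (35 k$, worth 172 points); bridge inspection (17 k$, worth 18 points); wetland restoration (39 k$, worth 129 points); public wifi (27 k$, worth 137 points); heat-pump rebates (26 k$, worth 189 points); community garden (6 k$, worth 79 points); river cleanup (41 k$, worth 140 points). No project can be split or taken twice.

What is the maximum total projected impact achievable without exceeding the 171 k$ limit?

839

Taking the top-ratio projects first gives bike-lane pilot + after-school tutoring + flood-sensor network + bridge inspection + public wifi + heat-pump rebates + community garden for 837 (166 k$).
The 17 k$ tied up in bridge inspection is better spent on open-data portal — total rises to 839 (171 k$).
An exhaustive check of the 2048 subsets confirms 839.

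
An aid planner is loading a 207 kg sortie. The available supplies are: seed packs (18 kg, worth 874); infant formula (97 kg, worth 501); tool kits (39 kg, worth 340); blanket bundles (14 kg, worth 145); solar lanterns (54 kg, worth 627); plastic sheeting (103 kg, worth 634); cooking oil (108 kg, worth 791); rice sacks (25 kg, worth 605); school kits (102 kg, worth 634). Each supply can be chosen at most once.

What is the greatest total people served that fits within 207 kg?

The ratio heuristic lands on seed packs + tool kits + blanket bundles + solar lanterns + rice sacks (2591) but leaves 57 kg idle.
The 53 kg tied up in tool kits and blanket bundles is better spent on cooking oil — total rises to 2897 (205 kg).

2897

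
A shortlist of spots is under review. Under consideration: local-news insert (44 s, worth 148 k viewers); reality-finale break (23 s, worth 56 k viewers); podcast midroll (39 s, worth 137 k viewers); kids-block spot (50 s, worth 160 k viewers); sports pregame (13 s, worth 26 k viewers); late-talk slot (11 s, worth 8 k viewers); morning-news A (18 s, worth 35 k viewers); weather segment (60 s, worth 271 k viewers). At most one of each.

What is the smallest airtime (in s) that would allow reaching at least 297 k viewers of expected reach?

Look for the lowest-airtime combination reaching 297.
sports pregame + weather segment reaches 297 using 73 s.
No combination under 73 s hits 297.

73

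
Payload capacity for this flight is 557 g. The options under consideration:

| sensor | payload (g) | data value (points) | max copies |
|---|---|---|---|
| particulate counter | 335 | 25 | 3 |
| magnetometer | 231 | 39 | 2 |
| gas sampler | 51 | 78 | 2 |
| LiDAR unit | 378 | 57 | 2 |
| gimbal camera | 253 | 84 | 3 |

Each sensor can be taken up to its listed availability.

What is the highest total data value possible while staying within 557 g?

Density check — gas sampler 1.53, gimbal camera 0.33, magnetometer 0.17, LiDAR unit 0.15 are the best per g.
Filling by ratio: 2×gas sampler + gimbal camera for 240, with 202 g left unused.
Replace gas sampler with gimbal camera: the trade gains 6 net, giving 246 at 557 g.
Every other selection either busts 557 g or exceeds an availability limit or fails to beat 246.

246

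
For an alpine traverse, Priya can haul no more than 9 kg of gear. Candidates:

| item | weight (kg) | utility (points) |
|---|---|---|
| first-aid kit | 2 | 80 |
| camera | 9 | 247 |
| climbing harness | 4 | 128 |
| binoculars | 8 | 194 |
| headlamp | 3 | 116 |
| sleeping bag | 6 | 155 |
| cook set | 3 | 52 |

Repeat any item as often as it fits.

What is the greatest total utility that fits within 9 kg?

356

Taking the top-ratio items first gives 4×first-aid kit for 320 (8 kg).
Replace first-aid kit with headlamp: the trade gains 36 net, giving 356 at 9 kg.
Every other selection either busts 9 kg or fails to beat 356.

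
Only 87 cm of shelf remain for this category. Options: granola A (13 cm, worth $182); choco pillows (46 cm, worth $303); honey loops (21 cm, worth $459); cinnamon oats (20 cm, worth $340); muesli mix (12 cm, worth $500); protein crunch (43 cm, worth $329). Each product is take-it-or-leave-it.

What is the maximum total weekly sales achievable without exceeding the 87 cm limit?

Density check — muesli mix 41.67, honey loops 21.86, cinnamon oats 17.00 are the best per cm.
Best packing: granola A + honey loops + cinnamon oats + muesli mix — 66 cm, 1481 total.
No other feasible combination exceeds 1481.

1481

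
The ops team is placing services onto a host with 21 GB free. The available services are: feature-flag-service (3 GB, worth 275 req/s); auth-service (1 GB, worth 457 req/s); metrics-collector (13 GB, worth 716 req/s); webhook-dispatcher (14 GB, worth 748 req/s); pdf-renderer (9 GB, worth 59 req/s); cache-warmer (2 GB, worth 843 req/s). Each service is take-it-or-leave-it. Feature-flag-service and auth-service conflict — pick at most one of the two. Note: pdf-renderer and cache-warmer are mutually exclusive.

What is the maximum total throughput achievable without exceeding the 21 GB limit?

Taking auth-service + webhook-dispatcher + cache-warmer: 17 GB used, 2048 in throughput.

2048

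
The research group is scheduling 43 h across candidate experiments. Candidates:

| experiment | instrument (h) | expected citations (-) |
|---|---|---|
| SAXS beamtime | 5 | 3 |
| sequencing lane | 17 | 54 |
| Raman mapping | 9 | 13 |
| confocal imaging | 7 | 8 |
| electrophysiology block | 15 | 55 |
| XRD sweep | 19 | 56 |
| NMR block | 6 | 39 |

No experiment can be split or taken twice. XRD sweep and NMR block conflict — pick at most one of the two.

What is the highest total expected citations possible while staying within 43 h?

By expected citations per h: NMR block 6.50, electrophysiology block 3.67, sequencing lane 3.18 lead.
Taking SAXS beamtime + sequencing lane + electrophysiology block + NMR block: 43 h used, 151 in expected citations.
Next best is sequencing lane + electrophysiology block + NMR block at 148 (38 h) — short by 3.

151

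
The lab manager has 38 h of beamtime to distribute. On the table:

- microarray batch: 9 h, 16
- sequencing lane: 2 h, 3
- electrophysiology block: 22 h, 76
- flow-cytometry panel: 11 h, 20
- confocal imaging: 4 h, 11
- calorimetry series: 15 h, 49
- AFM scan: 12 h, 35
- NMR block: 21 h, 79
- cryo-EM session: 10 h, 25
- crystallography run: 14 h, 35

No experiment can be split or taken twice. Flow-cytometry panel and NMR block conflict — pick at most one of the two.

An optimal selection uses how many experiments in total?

3

The maximum expected citations within 38 h is 131.
One optimal bundle: sequencing lane + calorimetry series + NMR block (38 h).
Any selection reaching 131 contains exactly 3 experiments.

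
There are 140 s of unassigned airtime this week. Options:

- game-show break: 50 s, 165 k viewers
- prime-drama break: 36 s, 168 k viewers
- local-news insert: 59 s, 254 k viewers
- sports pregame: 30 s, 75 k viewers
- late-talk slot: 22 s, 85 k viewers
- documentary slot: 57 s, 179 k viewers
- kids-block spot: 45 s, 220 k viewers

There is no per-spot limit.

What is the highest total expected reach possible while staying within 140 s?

660

By expected reach per s: kids-block spot 4.89, prime-drama break 4.67, local-news insert 4.31, late-talk slot 3.86 lead.
Best packing: 3×kids-block spot — 135 s, 660 total.
Nothing else within 140 s beats 660.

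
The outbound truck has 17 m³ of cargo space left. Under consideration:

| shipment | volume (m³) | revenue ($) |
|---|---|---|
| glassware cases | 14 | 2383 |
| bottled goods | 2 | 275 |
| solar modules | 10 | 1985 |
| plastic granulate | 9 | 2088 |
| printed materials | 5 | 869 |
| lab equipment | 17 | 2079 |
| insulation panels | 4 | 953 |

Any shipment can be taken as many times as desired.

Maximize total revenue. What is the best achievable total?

Ranking by ratio (revenue/m³): insulation panels 238.25, plastic granulate 232.00, solar modules 198.50, printed materials 173.80.
Taking the top-ratio shipments first gives 4×insulation panels for 3812 (16 m³).
Dropping 2×insulation panels frees 8 m³; slotting in plastic granulate (9 m³) lifts the total to 3994 at 17 m³.
That's the maximum — no swap from here does better than 3994.

3994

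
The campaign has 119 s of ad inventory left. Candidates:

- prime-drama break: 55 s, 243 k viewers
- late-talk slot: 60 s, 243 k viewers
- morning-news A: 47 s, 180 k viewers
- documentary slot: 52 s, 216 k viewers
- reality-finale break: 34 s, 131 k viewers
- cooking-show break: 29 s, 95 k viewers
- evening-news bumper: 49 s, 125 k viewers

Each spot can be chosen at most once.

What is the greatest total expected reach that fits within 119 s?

486

Taking the top-ratio spots first gives prime-drama break + documentary slot for 459 (107 s).
The 52 s tied up in documentary slot is better spent on late-talk slot — total rises to 486 (115 s).
No other feasible combination exceeds 486.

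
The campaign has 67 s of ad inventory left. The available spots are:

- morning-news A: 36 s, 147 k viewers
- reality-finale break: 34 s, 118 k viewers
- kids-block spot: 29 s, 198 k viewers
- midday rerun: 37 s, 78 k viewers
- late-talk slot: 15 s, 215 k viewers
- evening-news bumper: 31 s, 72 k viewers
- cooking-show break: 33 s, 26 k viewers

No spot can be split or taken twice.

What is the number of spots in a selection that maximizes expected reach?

The maximum expected reach within 67 s is 413.
One optimal bundle: kids-block spot + late-talk slot (44 s).
Any selection reaching 413 contains exactly 2 spots.

2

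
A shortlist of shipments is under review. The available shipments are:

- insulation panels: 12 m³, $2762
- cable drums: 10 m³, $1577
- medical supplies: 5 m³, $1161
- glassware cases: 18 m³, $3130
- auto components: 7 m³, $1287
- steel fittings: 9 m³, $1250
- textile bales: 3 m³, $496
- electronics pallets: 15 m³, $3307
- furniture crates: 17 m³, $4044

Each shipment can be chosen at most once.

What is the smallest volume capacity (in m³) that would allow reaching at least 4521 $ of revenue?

Look for the lowest-volume combination reaching 4521.
textile bales + furniture crates: 4540 revenue at 20 m³.
No combination under 20 m³ hits 4521.

20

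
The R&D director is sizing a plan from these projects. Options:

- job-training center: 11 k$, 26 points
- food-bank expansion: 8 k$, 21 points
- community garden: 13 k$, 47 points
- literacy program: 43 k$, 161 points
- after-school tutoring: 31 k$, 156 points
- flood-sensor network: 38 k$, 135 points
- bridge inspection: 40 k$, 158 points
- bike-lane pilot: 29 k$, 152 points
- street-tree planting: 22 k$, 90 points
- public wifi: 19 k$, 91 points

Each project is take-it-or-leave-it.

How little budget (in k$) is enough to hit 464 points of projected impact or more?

100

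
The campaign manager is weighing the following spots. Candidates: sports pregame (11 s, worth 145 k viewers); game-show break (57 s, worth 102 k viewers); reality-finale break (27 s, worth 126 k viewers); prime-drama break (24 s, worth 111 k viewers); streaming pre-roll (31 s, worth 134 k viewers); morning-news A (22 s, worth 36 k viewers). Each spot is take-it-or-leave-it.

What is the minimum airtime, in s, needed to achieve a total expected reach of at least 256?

35

Minimise s subject to total expected reach ≥ 256.
sports pregame + prime-drama break reaches 256 using 35 s.
Below 35 s the best achievable stays under 256.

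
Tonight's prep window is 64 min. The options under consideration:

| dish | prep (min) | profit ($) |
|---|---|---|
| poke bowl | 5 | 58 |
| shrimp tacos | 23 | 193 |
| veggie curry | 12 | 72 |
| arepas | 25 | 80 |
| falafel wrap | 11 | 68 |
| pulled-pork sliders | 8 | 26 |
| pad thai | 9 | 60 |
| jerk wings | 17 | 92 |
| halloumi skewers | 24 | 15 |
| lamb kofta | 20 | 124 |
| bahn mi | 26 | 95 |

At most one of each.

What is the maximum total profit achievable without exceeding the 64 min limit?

451

Filling by ratio: poke bowl + shrimp tacos + pad thai + lamb kofta for 435, with 7 min left unused.
The 20 min tied up in lamb kofta is better spent on veggie curry + falafel wrap — total rises to 451 (60 min).
Next best is shrimp tacos + veggie curry + pad thai + lamb kofta at 449 (64 min) — short by 2.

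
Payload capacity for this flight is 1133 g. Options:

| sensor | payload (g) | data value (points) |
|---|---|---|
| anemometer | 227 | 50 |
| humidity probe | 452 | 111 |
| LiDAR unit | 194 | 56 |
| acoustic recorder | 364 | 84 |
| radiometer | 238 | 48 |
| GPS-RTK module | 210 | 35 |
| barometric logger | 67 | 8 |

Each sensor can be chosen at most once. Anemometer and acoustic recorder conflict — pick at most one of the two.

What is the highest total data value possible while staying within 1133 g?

265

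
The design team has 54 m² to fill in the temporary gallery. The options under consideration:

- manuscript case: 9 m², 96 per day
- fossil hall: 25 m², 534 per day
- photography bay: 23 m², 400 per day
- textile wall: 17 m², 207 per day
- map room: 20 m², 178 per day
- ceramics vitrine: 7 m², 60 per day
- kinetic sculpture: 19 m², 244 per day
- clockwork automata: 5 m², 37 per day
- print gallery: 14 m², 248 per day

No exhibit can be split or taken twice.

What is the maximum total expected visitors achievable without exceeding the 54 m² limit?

971

Taking the top-ratio exhibits first gives manuscript case + fossil hall + clockwork automata + print gallery for 915 (53 m²).
The 23 m² tied up in manuscript case and print gallery is better spent on photography bay — total rises to 971 (53 m²).
Next best is fossil hall + photography bay at 934 (48 m²) — short by 37.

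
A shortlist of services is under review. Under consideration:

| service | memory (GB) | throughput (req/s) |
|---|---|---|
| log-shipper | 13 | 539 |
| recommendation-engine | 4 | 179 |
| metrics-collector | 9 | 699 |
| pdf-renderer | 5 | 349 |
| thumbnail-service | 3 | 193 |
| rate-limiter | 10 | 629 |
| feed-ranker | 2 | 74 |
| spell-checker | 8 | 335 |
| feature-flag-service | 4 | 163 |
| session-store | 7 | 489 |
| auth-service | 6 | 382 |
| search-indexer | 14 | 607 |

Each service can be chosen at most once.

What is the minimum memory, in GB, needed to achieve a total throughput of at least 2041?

30

Minimise GB subject to total throughput ≥ 2041.
Taking metrics-collector + pdf-renderer + rate-limiter + auth-service gives 2059 (≥ 2041) for 30 GB.
Below 30 GB the best achievable stays under 2041.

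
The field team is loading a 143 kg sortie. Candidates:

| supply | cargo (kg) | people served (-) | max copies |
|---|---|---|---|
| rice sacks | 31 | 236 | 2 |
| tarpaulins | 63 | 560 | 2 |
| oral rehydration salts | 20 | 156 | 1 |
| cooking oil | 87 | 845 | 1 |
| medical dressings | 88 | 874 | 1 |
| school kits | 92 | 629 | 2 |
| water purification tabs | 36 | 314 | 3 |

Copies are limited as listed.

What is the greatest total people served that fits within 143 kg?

Greedy by ratio would take medical dressings + water purification tabs: 124 kg used, total 1188.
Replace medical dressings with oral rehydration salts + cooking oil: the trade gains 127 net, giving 1315 at 143 kg.

1315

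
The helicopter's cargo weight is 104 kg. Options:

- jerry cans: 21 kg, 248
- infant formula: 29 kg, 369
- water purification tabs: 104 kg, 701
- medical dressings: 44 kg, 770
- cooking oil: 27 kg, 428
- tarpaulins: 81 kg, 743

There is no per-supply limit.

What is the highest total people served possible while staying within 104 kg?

Taking the top-ratio supplies first gives 2×medical dressings for 1540 (88 kg).
Replace medical dressings with 2×cooking oil: the trade gains 86 net, giving 1626 at 98 kg.

1626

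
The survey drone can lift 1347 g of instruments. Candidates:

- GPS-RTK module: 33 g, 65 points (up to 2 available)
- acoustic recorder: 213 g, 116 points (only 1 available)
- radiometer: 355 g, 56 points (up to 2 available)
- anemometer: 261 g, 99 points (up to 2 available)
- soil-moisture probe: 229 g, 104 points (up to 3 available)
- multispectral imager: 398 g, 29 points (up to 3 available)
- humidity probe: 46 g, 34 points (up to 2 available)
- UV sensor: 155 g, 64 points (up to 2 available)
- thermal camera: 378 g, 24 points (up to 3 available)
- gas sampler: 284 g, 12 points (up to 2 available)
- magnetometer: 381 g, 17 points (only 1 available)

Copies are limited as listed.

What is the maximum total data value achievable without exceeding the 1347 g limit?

Greedy by ratio would take 2×GPS-RTK module + acoustic recorder + 3×soil-moisture probe + 2×humidity probe + UV sensor: 1213 g used, total 690.
Replace UV sensor with anemometer: the trade gains 35 net, giving 725 at 1319 g.
That's the maximum — no swap from here does better than 725.

725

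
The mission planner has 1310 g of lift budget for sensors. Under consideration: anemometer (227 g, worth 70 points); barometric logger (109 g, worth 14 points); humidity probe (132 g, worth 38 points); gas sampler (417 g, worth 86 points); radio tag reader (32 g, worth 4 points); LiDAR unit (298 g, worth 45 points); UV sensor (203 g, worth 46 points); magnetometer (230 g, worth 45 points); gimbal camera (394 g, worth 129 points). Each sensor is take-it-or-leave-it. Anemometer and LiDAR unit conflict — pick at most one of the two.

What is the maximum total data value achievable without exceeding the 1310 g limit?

342

By data value per g: gimbal camera 0.33, anemometer 0.31, humidity probe 0.29, UV sensor 0.23 lead.
Best packing: anemometer + barometric logger + humidity probe + UV sensor + magnetometer + gimbal camera — 1295 g, 342 total.
Nothing else feasible within 1310 g beats 342.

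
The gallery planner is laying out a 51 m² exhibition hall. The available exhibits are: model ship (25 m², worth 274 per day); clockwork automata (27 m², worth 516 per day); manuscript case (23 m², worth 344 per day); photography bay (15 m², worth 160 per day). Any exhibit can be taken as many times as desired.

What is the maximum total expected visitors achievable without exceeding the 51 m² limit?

Best packing: clockwork automata + manuscript case — 50 m², 860 total.

860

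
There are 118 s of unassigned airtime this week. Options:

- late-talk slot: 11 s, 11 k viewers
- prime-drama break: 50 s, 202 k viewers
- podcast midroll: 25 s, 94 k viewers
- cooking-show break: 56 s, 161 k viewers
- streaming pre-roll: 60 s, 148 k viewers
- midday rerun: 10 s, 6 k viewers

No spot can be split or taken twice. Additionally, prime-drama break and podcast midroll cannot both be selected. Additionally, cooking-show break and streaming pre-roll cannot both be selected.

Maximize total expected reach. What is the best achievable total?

374

Best packing: late-talk slot + prime-drama break + cooking-show break — 117 s, 374 total.
The closest alternative, prime-drama break + cooking-show break + midday rerun, reaches only 369.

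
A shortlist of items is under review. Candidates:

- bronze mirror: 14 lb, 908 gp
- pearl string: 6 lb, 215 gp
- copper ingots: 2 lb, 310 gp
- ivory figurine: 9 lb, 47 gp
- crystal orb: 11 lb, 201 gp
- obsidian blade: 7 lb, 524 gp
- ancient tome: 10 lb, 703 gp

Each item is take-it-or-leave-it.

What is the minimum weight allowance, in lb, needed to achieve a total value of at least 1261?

Minimise lb subject to total value ≥ 1261.
copper ingots + obsidian blade + ancient tome reaches 1537 using 19 lb.
No combination under 19 lb hits 1261.

19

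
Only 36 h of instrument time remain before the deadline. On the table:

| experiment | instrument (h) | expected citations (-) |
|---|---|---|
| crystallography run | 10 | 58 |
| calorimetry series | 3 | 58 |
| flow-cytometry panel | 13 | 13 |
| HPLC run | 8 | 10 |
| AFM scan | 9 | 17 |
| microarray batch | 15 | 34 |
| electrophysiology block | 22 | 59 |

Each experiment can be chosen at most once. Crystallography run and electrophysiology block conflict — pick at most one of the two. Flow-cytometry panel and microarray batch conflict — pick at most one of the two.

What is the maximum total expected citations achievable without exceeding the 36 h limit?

160

Crystallography run + calorimetry series + HPLC run + microarray batch uses 36 of the 36 h and totals 160.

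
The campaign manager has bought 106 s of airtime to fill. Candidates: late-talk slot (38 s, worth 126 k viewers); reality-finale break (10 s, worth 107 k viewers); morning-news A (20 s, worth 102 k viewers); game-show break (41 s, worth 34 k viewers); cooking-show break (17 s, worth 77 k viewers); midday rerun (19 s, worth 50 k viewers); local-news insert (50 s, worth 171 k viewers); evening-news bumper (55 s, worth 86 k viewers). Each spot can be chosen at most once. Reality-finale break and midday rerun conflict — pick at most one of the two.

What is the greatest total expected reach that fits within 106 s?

457

The ratio ordering already packs tightly: reality-finale break + morning-news A + cooking-show break + local-news insert, 97 s, 457.
That's the maximum — no feasible swap from here does better than 457.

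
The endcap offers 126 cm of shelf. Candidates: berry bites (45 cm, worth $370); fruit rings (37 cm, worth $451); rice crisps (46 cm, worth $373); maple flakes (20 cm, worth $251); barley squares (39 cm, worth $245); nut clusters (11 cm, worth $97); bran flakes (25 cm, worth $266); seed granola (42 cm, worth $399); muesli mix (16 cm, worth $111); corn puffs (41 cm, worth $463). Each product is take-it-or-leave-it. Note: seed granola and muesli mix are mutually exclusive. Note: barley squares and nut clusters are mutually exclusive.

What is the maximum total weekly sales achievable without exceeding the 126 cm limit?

1431

Taking fruit rings + maple flakes + bran flakes + corn puffs: 123 cm used, 1431 in weekly sales.
Runner-up fruit rings + maple flakes + nut clusters + muesli mix + corn puffs tops out at 1373.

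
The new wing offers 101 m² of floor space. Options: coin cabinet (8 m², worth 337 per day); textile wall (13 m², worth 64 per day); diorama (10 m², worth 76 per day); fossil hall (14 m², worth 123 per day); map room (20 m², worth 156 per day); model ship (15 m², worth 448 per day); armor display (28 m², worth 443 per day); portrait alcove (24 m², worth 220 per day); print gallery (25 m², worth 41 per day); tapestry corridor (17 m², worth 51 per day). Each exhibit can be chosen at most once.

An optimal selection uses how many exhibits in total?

Optimal total is 1647.
One optimal bundle: coin cabinet + diorama + fossil hall + model ship + armor display + portrait alcove (99 m²).
All optima have 6 exhibits.

6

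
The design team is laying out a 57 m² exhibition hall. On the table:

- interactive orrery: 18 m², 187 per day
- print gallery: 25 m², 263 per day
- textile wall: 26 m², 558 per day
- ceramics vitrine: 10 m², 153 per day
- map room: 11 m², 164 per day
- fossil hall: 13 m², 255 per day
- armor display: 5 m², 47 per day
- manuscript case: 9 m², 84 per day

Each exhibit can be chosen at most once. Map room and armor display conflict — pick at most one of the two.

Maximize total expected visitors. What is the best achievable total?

Best packing: textile wall + ceramics vitrine + fossil hall + armor display — 54 m², 1013 total.
Runner-up interactive orrery + textile wall + fossil hall tops out at 1000.

1013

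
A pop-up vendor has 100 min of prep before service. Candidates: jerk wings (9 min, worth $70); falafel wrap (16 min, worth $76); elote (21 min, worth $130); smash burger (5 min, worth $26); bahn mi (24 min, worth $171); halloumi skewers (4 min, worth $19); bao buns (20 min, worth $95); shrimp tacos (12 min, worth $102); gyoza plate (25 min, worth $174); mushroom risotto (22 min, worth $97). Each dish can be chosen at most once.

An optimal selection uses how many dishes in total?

7

The maximum profit within 100 min is 692.
For example jerk wings + elote + smash burger + bahn mi + halloumi skewers + shrimp tacos + gyoza plate achieves it, using 100 min.
Any selection reaching 692 contains exactly 7 dishes.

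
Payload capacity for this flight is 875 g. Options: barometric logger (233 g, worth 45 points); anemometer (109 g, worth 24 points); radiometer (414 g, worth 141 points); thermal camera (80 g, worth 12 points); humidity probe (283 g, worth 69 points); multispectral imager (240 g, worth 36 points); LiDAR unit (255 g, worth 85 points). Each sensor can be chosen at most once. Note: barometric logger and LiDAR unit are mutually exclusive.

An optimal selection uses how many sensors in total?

4

The maximum data value within 875 g is 262.
For example anemometer + radiometer + thermal camera + LiDAR unit achieves it, using 858 g.
Any selection reaching 262 contains exactly 4 sensors.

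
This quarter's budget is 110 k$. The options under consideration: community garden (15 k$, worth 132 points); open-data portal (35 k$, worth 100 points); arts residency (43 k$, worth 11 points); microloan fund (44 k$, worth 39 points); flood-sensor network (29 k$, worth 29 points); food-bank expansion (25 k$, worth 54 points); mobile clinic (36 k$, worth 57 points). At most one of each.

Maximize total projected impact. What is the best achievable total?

315

Density check — community garden 8.80, open-data portal 2.86, food-bank expansion 2.16 are the best per k$.
Best packing: community garden + open-data portal + flood-sensor network + food-bank expansion — 104 k$, 315 total.
No other feasible combination exceeds 315.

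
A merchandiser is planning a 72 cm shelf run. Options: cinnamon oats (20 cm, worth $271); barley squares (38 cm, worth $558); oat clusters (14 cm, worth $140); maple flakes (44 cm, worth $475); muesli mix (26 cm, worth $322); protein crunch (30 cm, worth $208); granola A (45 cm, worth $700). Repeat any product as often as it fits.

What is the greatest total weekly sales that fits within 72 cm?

Density check — granola A 15.56, barley squares 14.68, cinnamon oats 13.55 are the best per cm.
The ratio heuristic lands on cinnamon oats + granola A (971) but leaves 7 cm idle.
The 20 cm tied up in cinnamon oats is better spent on muesli mix — total rises to 1022 (71 cm).
No other feasible combination exceeds 1022.

1022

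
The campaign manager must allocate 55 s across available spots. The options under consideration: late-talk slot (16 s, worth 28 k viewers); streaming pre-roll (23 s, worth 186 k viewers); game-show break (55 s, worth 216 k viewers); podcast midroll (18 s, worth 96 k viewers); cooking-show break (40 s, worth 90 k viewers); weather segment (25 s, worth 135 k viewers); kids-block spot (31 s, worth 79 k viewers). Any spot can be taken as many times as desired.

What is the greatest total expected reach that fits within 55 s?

The ratio ordering already packs tightly: 2×streaming pre-roll, 46 s, 372.

372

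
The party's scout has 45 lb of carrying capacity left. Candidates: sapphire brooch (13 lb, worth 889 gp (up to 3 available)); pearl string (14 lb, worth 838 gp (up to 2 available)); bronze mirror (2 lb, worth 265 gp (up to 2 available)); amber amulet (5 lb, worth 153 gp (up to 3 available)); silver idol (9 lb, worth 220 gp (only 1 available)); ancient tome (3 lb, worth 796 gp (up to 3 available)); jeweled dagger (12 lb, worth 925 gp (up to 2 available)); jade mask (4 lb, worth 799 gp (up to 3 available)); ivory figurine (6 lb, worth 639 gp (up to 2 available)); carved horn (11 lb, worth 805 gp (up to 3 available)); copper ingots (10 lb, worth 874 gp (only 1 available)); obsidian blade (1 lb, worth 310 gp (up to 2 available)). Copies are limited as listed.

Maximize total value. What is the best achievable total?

7557

Filling by ratio: 2×bronze mirror + amber amulet + 3×ancient tome + 3×jade mask + 2×ivory figurine + 2×obsidian blade for 7366, with 1 lb left unused.
The 9 lb tied up in 2×bronze mirror and amber amulet is better spent on copper ingots — total rises to 7557 (45 lb).
Nothing else within 45 lb beats 7557.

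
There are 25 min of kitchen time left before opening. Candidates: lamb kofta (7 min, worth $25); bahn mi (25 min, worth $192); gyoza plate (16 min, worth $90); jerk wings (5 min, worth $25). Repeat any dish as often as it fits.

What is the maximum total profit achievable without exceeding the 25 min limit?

Bahn mi uses 25 of the 25 min and totals 192.
No other feasible combination exceeds 192.

192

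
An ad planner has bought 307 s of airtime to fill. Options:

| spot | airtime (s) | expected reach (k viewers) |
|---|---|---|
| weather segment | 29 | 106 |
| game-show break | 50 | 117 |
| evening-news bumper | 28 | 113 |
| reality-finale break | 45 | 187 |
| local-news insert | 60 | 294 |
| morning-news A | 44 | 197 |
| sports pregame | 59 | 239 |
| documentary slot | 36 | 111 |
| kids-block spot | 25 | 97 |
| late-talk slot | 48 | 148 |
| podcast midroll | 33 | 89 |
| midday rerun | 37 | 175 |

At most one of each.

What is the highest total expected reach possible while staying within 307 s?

1311

Filling by ratio: evening-news bumper + reality-finale break + local-news insert + morning-news A + sports pregame + kids-block spot + midday rerun for 1302, with 9 s left unused.
The 25 s tied up in kids-block spot is better spent on weather segment — total rises to 1311 (302 s).
Runner-up evening-news bumper + reality-finale break + local-news insert + morning-news A + sports pregame + kids-block spot + midday rerun tops out at 1302.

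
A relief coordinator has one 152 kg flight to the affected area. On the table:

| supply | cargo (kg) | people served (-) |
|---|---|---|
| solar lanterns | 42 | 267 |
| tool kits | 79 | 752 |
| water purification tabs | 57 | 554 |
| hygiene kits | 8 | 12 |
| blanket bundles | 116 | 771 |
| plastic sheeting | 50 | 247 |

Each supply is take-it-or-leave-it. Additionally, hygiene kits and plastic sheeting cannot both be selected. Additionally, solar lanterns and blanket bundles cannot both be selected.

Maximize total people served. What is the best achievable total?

1318

Ranking by ratio (people served/kg): water purification tabs 9.72, tool kits 9.52, blanket bundles 6.65, solar lanterns 6.36.
Best packing: tool kits + water purification tabs + hygiene kits — 144 kg, 1318 total.
Runner-up tool kits + water purification tabs tops out at 1306.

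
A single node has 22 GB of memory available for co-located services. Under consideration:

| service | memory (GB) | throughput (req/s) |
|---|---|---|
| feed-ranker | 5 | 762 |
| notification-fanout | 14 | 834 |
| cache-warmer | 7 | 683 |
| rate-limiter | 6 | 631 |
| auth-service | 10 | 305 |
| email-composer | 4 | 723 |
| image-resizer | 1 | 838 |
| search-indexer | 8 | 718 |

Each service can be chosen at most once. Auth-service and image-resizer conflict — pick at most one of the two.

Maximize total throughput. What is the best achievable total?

Greedy by ratio would take feed-ranker + rate-limiter + email-composer + image-resizer: 16 GB used, total 2954.
Replace rate-limiter with search-indexer: the trade gains 87 net, giving 3041 at 18 GB.
Next best is feed-ranker + cache-warmer + email-composer + image-resizer at 3006 (17 GB) — short by 35.

3041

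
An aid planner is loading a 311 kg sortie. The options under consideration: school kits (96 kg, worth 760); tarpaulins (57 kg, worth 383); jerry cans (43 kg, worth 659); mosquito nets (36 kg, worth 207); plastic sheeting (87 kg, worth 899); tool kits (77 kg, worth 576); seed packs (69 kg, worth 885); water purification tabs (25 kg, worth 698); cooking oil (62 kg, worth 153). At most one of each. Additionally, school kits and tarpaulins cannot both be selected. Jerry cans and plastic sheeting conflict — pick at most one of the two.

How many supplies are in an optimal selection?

5

The maximum people served within 311 kg is 3578.
school kits + jerry cans + tool kits + seed packs + water purification tabs hits 3578 at 310 kg.
Every optimal selection uses 5 supplies.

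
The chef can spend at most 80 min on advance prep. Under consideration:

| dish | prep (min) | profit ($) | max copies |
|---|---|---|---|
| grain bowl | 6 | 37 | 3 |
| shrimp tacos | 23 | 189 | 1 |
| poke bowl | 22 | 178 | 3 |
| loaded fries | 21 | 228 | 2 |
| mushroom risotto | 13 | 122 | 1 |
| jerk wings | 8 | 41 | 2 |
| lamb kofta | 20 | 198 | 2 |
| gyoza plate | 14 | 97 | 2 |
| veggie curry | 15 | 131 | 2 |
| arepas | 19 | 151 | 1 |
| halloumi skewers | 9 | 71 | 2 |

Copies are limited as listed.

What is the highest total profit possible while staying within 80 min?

796

Taking the top-ratio dishes first gives 2×loaded fries + mushroom risotto + lamb kofta for 776 (75 min).
The 13 min tied up in mushroom risotto is better spent on 2×halloumi skewers — total rises to 796 (80 min).
No other feasible combination exceeds 796.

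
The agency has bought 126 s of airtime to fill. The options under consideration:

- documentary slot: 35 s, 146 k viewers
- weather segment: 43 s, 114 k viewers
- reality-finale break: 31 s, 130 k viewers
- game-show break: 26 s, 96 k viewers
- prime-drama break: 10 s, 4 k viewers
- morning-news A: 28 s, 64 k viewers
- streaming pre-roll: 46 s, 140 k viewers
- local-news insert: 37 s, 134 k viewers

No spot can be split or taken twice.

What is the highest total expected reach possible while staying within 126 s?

440

Greedy by ratio would take documentary slot + reality-finale break + game-show break + morning-news A: 120 s used, total 436.
Replace reality-finale break with local-news insert: the trade gains 4 net, giving 440 at 126 s.
The closest alternative, documentary slot + reality-finale break + game-show break + morning-news A, reaches only 436.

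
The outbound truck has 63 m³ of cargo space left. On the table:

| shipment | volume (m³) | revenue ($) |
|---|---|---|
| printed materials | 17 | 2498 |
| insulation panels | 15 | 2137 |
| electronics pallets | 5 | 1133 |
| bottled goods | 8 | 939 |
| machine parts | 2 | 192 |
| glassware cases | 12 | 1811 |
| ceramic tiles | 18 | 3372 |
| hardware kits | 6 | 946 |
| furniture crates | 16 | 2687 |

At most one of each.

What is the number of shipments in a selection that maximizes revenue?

Best achievable revenue is 10636.
printed materials + electronics pallets + ceramic tiles + hardware kits + furniture crates hits 10636 at 62 m³.
Every optimal selection uses 5 shipments.

5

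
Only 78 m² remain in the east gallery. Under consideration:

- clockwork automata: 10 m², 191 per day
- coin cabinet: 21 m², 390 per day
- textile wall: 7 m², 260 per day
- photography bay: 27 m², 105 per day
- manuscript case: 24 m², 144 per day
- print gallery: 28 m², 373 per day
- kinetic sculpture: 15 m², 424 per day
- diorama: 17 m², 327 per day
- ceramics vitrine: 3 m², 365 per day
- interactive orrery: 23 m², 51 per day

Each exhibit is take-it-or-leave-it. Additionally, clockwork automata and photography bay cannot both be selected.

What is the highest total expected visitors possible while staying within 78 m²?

Density check — ceramics vitrine 121.67, textile wall 37.14, kinetic sculpture 28.27, diorama 19.24 are the best per m².
The ratio ordering already packs tightly: clockwork automata + coin cabinet + textile wall + kinetic sculpture + diorama + ceramics vitrine, 73 m², 1957.

1957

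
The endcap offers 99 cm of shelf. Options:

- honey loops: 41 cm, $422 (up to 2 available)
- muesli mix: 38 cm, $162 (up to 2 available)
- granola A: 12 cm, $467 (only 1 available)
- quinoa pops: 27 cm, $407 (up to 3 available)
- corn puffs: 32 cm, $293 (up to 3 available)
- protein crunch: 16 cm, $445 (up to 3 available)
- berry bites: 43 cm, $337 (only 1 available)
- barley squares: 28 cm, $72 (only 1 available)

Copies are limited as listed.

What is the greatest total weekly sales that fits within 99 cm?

2209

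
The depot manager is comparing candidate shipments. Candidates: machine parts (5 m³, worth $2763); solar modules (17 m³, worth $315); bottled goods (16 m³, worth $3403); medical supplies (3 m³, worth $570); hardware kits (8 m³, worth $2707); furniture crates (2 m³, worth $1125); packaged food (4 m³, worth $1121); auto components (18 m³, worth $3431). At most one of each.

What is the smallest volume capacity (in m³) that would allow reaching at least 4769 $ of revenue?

11

Look for the lowest-volume combination reaching 4769.
machine parts + furniture crates + packaged food: 5009 revenue at 11 m³.
Any bundle with less than 11 m³ falls short of 4769.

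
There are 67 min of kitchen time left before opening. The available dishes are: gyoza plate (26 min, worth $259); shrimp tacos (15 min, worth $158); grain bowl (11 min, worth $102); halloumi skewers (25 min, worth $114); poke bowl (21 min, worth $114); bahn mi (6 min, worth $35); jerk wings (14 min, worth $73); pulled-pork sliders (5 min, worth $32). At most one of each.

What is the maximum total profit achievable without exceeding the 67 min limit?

592

Taking the top-ratio dishes first gives gyoza plate + shrimp tacos + grain bowl + bahn mi + pulled-pork sliders for 586 (63 min).
Replace bahn mi and pulled-pork sliders with jerk wings: the trade gains 6 net, giving 592 at 66 min.
Every other selection either busts 67 min or fails to beat 592.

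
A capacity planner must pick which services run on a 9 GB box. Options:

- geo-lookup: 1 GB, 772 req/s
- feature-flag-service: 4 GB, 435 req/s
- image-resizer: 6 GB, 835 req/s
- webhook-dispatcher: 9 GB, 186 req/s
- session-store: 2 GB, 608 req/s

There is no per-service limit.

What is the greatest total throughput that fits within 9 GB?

6948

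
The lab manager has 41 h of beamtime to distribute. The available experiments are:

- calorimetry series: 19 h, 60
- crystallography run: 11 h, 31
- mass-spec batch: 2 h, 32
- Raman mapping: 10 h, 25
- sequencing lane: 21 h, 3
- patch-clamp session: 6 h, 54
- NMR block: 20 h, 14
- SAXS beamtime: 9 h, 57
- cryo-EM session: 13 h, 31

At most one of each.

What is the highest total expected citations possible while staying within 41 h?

205

Ranking by ratio (expected citations/h): mass-spec batch 16.00, patch-clamp session 9.00, SAXS beamtime 6.33, calorimetry series 3.16.
Filling by ratio: calorimetry series + mass-spec batch + patch-clamp session + SAXS beamtime for 203, with 5 h left unused.
Dropping calorimetry series frees 19 h; slotting in crystallography run + cryo-EM session (24 h) lifts the total to 205 at 41 h.
The closest alternative, calorimetry series + mass-spec batch + patch-clamp session + SAXS beamtime, reaches only 203.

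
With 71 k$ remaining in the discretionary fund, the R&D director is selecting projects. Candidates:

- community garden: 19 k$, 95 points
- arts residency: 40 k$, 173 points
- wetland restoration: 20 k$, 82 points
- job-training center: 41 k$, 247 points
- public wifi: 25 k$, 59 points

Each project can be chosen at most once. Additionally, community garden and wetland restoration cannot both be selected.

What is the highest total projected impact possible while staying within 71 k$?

342

Community garden + job-training center uses 60 of the 71 k$ and totals 342.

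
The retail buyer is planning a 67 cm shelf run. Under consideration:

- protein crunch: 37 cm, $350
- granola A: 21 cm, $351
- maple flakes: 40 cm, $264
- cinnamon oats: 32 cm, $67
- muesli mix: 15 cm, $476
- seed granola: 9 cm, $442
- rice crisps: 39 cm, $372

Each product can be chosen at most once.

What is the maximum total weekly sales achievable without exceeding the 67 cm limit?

1290

Taking the top-ratio products first gives granola A + muesli mix + seed granola for 1269 (45 cm).
Dropping granola A frees 21 cm; slotting in rice crisps (39 cm) lifts the total to 1290 at 63 cm.
Runner-up granola A + muesli mix + seed granola tops out at 1269.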